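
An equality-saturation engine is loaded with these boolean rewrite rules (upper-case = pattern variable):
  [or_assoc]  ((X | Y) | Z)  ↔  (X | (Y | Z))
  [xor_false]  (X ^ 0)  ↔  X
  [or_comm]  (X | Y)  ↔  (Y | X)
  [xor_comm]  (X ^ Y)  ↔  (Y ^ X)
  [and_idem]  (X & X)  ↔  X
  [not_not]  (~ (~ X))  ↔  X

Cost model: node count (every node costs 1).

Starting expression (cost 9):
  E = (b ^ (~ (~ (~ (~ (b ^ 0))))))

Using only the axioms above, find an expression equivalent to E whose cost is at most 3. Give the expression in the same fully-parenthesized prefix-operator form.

1. [not_not →] (~ (~ (b ^ 0)))  →  (b ^ 0);  E = (b ^ (~ (~ (b ^ 0))))
2. [xor_false →] (b ^ 0)  →  b;  E = (b ^ (~ (~ b)))
3. [not_not →] (~ (~ b))  →  b;  cost 3 ≤ 3, done

(b ^ b)   [cost 3]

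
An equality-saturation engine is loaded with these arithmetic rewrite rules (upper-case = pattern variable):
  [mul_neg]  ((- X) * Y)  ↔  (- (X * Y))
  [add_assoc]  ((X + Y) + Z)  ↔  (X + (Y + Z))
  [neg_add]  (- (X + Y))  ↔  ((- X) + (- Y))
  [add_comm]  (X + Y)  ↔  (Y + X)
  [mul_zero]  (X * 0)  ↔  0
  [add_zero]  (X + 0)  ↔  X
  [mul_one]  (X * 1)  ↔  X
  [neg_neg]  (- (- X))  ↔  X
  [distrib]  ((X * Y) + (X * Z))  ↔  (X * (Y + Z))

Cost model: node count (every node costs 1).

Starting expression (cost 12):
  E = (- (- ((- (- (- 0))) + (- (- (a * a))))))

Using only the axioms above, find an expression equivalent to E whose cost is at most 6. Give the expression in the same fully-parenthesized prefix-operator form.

step 1: neg_neg (→) rewrites (- (- (a * a))) into (a * a), now (- (- ((- (- (- 0))) + (a * a))))
step 2: neg_neg (→) rewrites (- (- (- 0))) into (- 0), now (- (- ((- 0) + (a * a))))
step 3: neg_neg (→) rewrites (- (- ((- 0) + (a * a)))) into ((- 0) + (a * a)), reaching cost 6 (bound 6)

((- 0) + (a * a))   [cost 6]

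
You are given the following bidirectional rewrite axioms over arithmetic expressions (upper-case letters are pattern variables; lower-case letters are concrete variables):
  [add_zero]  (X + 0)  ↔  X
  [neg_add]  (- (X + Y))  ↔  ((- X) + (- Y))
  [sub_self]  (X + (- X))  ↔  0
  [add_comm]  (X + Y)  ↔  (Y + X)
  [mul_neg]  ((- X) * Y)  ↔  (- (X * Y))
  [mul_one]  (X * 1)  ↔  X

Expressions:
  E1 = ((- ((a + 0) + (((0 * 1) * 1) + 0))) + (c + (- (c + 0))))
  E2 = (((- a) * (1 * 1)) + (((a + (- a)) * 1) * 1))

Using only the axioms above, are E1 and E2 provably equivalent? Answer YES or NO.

YES

(1) (0 * 1)  =[mul_one →]=  0    ⊢ ((- ((a + 0) + ((0 * 1) + 0))) + (c + (- (c + 0))))
(2) (a + 0)  =[add_zero →]=  a    ⊢ ((- (a + ((0 * 1) + 0))) + (c + (- (c + 0))))
(3) (c + 0)  =[add_zero →]=  c    ⊢ ((- (a + ((0 * 1) + 0))) + (c + (- c)))
(4) ((0 * 1) + 0)  =[add_comm →]=  (0 + (0 * 1))    ⊢ ((- (a + (0 + (0 * 1)))) + (c + (- c)))
(5) (c + (- c))  =[sub_self →]=  0    ⊢ ((- (a + (0 + (0 * 1)))) + 0)
(6) (0 * 1)  =[mul_one →]=  0    ⊢ ((- (a + (0 + 0))) + 0)
(7) ((- (a + (0 + 0))) + 0)  =[add_zero →]=  (- (a + (0 + 0)))
(8) (0 + 0)  =[add_zero →]=  0    ⊢ (- (a + 0))
(9) (a + 0)  =[add_zero →]=  a    ⊢ (- a)
(10) (- a)  =[mul_one ←]=  ((- a) * 1)
(11) ((- a) * 1)  =[add_zero ←]=  (((- a) * 1) + 0)
(12) 1  =[mul_one ←]=  (1 * 1)    ⊢ (((- a) * (1 * 1)) + 0)
(13) 0  =[mul_one ←]=  (0 * 1)    ⊢ (((- a) * (1 * 1)) + (0 * 1))
(14) 0  =[mul_one ←]=  (0 * 1)    ⊢ (((- a) * (1 * 1)) + ((0 * 1) * 1))
(15) 0  =[sub_self ←]=  (a + (- a))    ⊢ E2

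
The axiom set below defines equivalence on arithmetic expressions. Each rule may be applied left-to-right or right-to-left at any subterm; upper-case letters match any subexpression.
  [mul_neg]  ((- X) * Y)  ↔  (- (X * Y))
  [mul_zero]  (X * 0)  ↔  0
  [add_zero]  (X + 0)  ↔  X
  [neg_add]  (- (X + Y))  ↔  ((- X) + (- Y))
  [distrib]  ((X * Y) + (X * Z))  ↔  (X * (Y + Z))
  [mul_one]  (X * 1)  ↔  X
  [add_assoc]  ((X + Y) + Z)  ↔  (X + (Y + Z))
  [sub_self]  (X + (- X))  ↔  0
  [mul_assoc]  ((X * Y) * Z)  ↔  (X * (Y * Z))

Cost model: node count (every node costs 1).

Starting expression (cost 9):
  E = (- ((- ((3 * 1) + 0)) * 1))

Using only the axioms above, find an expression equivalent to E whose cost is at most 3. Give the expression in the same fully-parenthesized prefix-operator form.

(- (- 3))   [cost 3]

(1) (3 * 1)  =[mul_one →]=  3    ⊢ (- ((- (3 + 0)) * 1))
(2) (3 + 0)  =[add_zero →]=  3    ⊢ (- ((- 3) * 1))
(3) ((- 3) * 1)  =[mul_one →]=  (- 3)    ⊢ cost 3, within 3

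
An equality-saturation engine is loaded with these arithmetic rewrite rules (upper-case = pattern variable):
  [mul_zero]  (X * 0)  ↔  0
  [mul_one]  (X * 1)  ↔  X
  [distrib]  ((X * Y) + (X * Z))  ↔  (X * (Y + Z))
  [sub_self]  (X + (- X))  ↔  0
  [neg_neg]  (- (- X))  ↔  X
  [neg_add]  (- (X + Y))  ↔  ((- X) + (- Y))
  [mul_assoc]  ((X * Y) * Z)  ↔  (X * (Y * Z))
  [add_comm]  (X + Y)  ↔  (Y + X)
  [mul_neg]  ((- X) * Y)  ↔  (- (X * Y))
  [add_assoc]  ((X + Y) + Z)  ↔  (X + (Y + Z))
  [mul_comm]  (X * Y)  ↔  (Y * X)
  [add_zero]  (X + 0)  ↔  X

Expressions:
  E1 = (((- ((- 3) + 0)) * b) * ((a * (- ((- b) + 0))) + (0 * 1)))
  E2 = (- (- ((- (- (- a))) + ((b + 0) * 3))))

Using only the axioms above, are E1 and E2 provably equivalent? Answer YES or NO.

NO

All listed rules preserve value, hence provable equivalence implies equal values everywhere; look for a separating assignment.
a=0, b=1 gives E1 ↦ 0, E2 ↦ 3; values differ ⇒ not provably equivalent.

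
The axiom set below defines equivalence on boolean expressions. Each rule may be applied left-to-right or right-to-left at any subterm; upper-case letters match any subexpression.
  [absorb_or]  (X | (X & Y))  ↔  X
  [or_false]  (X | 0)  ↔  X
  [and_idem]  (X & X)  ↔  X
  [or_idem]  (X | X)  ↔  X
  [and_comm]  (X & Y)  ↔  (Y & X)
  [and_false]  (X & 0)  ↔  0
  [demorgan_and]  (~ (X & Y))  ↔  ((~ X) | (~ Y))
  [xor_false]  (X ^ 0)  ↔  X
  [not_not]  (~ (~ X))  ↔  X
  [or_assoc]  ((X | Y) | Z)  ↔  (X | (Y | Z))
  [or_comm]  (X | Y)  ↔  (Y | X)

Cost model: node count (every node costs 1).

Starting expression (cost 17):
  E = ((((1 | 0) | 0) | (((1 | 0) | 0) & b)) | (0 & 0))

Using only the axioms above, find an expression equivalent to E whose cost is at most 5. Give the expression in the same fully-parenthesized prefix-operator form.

((1 | 0) | 0)   [cost 5]

step 1: absorb_or (→) rewrites (((1 | 0) | 0) | (((1 | 0) | 0) & b)) into ((1 | 0) | 0), now (((1 | 0) | 0) | (0 & 0))
step 2: and_idem (→) rewrites (0 & 0) into 0, now (((1 | 0) | 0) | 0)
step 3: or_false (→) rewrites (((1 | 0) | 0) | 0) into ((1 | 0) | 0), reaching cost 5 (bound 5)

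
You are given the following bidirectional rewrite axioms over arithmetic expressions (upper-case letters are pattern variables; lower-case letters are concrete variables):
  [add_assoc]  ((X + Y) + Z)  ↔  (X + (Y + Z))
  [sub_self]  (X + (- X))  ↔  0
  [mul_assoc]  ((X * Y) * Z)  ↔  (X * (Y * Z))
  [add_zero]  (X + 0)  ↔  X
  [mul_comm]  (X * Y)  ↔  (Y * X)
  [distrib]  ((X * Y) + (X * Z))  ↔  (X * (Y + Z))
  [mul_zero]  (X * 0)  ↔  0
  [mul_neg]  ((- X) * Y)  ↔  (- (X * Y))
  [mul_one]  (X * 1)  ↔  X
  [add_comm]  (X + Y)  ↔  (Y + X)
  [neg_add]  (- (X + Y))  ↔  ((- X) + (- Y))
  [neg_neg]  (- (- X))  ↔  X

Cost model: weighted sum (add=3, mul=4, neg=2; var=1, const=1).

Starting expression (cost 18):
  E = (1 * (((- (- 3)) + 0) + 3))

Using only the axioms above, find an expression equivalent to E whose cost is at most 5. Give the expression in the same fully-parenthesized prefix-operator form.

(3 + 3)   [cost 5]

1. [neg_neg →] (- (- 3))  →  3;  E = (1 * ((3 + 0) + 3))
2. [add_zero →] (3 + 0)  →  3;  E = (1 * (3 + 3))
3. [mul_comm →] (1 * (3 + 3))  →  ((3 + 3) * 1)
4. [mul_one →] ((3 + 3) * 1)  →  (3 + 3);  cost 5 ≤ 5, done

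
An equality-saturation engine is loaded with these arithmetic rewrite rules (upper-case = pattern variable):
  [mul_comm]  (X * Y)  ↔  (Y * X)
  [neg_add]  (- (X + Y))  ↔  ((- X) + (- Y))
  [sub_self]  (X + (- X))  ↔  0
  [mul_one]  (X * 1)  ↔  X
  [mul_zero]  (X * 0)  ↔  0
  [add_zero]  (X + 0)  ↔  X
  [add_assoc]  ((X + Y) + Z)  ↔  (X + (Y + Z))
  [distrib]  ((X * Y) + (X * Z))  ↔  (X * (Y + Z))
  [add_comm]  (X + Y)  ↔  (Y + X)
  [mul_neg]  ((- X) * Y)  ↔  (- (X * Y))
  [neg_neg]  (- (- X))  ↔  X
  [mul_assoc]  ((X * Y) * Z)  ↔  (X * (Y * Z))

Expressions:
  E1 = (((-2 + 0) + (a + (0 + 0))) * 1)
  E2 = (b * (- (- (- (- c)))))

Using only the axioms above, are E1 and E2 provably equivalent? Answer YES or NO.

NO

All listed rules preserve value, hence provable equivalence implies equal values everywhere; look for a separating assignment.
a=0, b=0, c=0 gives E1 ↦ -2, E2 ↦ 0; values differ ⇒ not provably equivalent.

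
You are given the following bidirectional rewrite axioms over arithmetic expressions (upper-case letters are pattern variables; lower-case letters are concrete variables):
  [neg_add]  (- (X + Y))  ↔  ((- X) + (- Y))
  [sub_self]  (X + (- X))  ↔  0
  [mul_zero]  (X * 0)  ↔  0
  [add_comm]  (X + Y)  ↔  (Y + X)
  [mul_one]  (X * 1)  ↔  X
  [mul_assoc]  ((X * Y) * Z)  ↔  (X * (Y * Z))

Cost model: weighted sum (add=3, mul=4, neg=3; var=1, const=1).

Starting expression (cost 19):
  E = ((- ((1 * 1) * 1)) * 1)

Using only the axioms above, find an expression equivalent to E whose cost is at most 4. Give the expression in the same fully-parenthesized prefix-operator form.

(- 1)   [cost 4]

1. [mul_one →] ((1 * 1) * 1)  →  (1 * 1);  E = ((- (1 * 1)) * 1)
2. [mul_one →] (1 * 1)  →  1;  E = ((- 1) * 1)
3. [mul_one →] ((- 1) * 1)  →  (- 1);  cost 4 ≤ 4, done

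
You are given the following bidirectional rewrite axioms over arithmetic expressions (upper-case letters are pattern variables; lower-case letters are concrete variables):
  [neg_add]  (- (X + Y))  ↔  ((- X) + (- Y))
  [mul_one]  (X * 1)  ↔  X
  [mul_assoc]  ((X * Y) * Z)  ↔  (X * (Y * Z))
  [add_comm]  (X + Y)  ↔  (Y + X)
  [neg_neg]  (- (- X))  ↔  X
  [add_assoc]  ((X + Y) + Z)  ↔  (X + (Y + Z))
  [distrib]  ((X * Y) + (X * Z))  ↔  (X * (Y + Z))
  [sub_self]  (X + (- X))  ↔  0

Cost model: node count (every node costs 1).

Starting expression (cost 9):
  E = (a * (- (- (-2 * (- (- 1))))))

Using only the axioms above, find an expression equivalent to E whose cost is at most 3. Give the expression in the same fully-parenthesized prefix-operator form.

(1) (- (- (-2 * (- (- 1)))))  =[neg_neg →]=  (-2 * (- (- 1)))    ⊢ (a * (-2 * (- (- 1))))
(2) (- (- 1))  =[neg_neg →]=  1    ⊢ (a * (-2 * 1))
(3) (-2 * 1)  =[mul_one →]=  -2    ⊢ cost 3, within 3

(a * -2)   [cost 3]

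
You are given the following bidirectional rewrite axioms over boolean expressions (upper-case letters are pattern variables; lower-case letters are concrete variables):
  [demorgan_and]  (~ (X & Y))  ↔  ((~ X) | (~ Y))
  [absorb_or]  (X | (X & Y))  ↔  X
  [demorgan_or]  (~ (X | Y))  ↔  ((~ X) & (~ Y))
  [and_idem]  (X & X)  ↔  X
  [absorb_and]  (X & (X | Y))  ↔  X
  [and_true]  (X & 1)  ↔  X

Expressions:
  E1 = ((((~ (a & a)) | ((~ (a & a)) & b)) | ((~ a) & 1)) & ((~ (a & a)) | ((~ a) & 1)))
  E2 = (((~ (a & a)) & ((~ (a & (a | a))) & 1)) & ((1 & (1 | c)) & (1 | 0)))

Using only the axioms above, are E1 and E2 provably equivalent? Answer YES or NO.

step 1: absorb_or (→) rewrites ((~ (a & a)) | ((~ (a & a)) & b)) into (~ (a & a)), now (((~ (a & a)) | ((~ a) & 1)) & ((~ (a & a)) | ((~ a) & 1)))
step 2: and_idem (→) rewrites (((~ (a & a)) | ((~ a) & 1)) & ((~ (a & a)) | ((~ a) & 1))) into ((~ (a & a)) | ((~ a) & 1))
step 3: and_idem (→) rewrites (a & a) into a, now ((~ a) | ((~ a) & 1))
step 4: absorb_or (→) rewrites ((~ a) | ((~ a) & 1)) into (~ a)
step 5: and_true (←) rewrites (~ a) into ((~ a) & 1)
step 6: and_idem (←) rewrites (~ a) into ((~ a) & (~ a)), now (((~ a) & (~ a)) & 1)
step 7: absorb_and (←) rewrites 1 into (1 & (1 | 0)), now (((~ a) & (~ a)) & (1 & (1 | 0)))
step 8: and_idem (←) rewrites a into (a & a), now (((~ (a & a)) & (~ a)) & (1 & (1 | 0)))
step 9: and_true (←) rewrites (~ a) into ((~ a) & 1), now (((~ (a & a)) & ((~ a) & 1)) & (1 & (1 | 0)))
step 10: absorb_and (←) rewrites 1 into (1 & (1 | c)), now (((~ (a & a)) & ((~ a) & 1)) & ((1 & (1 | c)) & (1 | 0)))
step 11: absorb_and (←) rewrites a into (a & (a | a)), which is E2

YES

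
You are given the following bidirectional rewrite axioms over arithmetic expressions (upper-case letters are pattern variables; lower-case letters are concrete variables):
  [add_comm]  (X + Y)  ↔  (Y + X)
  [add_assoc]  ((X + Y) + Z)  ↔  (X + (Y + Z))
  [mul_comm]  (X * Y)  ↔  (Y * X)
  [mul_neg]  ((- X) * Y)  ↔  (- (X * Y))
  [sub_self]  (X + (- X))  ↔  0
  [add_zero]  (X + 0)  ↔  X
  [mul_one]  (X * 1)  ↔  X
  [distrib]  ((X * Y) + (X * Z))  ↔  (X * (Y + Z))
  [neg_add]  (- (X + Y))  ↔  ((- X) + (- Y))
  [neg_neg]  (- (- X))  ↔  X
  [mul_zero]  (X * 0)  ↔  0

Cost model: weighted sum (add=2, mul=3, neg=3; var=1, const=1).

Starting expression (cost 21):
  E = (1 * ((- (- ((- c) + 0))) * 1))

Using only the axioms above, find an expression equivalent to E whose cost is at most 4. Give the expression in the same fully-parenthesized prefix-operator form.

(- c)   [cost 4]

step 1: add_zero (→) rewrites ((- c) + 0) into (- c), now (1 * ((- (- (- c))) * 1))
step 2: mul_one (→) rewrites ((- (- (- c))) * 1) into (- (- (- c))), now (1 * (- (- (- c))))
step 3: neg_neg (→) rewrites (- (- (- c))) into (- c), now (1 * (- c))
step 4: mul_comm (→) rewrites (1 * (- c)) into ((- c) * 1)
step 5: mul_one (→) rewrites ((- c) * 1) into (- c), reaching cost 4 (bound 4)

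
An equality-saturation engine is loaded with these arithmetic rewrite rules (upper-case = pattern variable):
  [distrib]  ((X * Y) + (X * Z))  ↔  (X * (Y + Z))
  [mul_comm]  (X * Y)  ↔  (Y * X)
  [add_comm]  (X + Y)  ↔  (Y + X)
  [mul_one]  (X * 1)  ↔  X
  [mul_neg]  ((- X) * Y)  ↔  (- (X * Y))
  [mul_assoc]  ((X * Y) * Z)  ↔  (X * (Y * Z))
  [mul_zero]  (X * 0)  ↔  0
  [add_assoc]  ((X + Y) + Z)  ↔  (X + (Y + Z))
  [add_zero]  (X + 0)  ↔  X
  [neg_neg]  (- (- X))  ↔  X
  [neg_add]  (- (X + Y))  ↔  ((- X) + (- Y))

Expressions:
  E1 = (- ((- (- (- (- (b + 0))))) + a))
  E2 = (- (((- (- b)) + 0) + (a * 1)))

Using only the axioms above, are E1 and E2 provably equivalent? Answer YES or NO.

YES

step 1: neg_neg (→) rewrites (- (- (- (- (b + 0))))) into (- (- (b + 0))), now (- ((- (- (b + 0))) + a))
step 2: add_zero (→) rewrites (b + 0) into b, now (- ((- (- b)) + a))
step 3: neg_neg (→) rewrites (- (- b)) into b, now (- (b + a))
step 4: mul_one (←) rewrites a into (a * 1), now (- (b + (a * 1)))
step 5: add_zero (←) rewrites b into (b + 0), now (- ((b + 0) + (a * 1)))
step 6: neg_neg (←) rewrites b into (- (- b)), which is E2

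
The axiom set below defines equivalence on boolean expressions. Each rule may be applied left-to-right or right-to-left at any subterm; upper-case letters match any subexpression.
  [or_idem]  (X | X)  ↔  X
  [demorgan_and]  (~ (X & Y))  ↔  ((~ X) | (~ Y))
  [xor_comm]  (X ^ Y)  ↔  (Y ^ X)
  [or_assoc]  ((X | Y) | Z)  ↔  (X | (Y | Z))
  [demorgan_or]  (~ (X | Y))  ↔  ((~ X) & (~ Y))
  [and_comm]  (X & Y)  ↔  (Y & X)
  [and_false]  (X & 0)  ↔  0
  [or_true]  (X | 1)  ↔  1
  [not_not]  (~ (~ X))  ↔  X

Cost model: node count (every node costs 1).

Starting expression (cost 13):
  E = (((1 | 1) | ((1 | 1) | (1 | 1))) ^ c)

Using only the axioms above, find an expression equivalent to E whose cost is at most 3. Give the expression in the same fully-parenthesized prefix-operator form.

1. [or_idem →] ((1 | 1) | (1 | 1))  →  (1 | 1);  E = (((1 | 1) | (1 | 1)) ^ c)
2. [or_idem →] ((1 | 1) | (1 | 1))  →  (1 | 1);  E = ((1 | 1) ^ c)
3. [or_idem →] (1 | 1)  →  1;  cost 3 ≤ 3, done

(1 ^ c)   [cost 3]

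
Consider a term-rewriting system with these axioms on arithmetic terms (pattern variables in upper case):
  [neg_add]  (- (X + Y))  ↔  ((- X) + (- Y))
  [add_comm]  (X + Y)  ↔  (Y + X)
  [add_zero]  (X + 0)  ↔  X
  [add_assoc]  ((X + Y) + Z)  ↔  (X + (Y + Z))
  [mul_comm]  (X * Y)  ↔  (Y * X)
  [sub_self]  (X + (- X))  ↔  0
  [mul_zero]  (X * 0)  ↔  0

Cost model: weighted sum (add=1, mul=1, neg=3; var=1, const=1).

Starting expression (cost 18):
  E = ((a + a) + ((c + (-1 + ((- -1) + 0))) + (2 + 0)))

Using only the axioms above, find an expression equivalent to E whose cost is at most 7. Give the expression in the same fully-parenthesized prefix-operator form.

(1) ((- -1) + 0)  =[add_zero →]=  (- -1)    ⊢ ((a + a) + ((c + (-1 + (- -1))) + (2 + 0)))
(2) (2 + 0)  =[add_zero →]=  2    ⊢ ((a + a) + ((c + (-1 + (- -1))) + 2))
(3) (-1 + (- -1))  =[sub_self →]=  0    ⊢ ((a + a) + ((c + 0) + 2))
(4) (c + 0)  =[add_zero →]=  c    ⊢ cost 7, within 7

((a + a) + (c + 2))   [cost 7]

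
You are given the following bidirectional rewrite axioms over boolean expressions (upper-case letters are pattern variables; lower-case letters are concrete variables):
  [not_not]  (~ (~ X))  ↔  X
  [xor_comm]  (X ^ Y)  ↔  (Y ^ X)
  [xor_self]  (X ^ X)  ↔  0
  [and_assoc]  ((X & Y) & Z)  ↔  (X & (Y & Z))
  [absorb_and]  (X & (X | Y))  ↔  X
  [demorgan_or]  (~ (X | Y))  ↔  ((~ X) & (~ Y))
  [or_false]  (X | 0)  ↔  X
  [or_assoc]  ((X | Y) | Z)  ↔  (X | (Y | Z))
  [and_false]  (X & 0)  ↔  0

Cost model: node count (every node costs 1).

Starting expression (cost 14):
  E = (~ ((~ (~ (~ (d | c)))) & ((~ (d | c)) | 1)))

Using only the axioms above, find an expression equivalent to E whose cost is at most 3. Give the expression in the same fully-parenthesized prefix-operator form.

1. [not_not →] (~ (~ (d | c)))  →  (d | c);  E = (~ ((~ (d | c)) & ((~ (d | c)) | 1)))
2. [absorb_and →] ((~ (d | c)) & ((~ (d | c)) | 1))  →  (~ (d | c));  E = (~ (~ (d | c)))
3. [not_not →] (~ (~ (d | c)))  →  (d | c);  cost 3 ≤ 3, done

(d | c)   [cost 3]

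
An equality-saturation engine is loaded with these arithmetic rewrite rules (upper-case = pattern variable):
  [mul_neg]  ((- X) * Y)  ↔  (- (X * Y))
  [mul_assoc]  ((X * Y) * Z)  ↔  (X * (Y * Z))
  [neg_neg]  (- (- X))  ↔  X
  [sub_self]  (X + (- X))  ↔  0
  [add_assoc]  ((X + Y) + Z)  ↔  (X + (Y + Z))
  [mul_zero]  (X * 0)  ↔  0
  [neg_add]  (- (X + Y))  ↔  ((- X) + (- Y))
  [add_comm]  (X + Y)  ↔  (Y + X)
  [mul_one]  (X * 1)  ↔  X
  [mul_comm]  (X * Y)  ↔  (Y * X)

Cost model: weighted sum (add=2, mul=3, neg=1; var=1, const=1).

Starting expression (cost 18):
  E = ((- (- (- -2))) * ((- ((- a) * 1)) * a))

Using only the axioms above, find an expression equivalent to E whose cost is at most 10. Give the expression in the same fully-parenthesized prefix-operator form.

1. [neg_neg →] (- (- (- -2)))  →  (- -2);  E = ((- -2) * ((- ((- a) * 1)) * a))
2. [mul_one →] ((- a) * 1)  →  (- a);  E = ((- -2) * ((- (- a)) * a))
3. [neg_neg →] (- (- a))  →  a;  cost 10 ≤ 10, done

((- -2) * (a * a))   [cost 10]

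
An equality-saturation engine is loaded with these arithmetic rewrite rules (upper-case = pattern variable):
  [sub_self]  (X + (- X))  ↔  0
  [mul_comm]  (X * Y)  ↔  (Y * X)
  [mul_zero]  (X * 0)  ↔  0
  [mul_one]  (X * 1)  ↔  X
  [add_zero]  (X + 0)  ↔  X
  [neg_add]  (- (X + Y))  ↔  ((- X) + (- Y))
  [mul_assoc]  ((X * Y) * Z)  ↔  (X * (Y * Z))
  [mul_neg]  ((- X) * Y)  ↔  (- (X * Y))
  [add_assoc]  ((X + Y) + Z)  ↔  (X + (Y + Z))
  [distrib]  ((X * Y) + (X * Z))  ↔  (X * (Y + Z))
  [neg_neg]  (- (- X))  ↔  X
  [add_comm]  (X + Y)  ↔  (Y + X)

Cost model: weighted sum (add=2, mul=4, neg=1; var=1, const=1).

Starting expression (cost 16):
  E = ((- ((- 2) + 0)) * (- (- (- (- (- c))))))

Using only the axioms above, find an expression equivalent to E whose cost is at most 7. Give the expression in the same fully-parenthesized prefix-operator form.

(1) (- (- (- c)))  =[neg_neg →]=  (- c)    ⊢ ((- ((- 2) + 0)) * (- (- (- c))))
(2) ((- 2) + 0)  =[add_zero →]=  (- 2)    ⊢ ((- (- 2)) * (- (- (- c))))
(3) (- (- (- c)))  =[neg_neg →]=  (- c)    ⊢ ((- (- 2)) * (- c))
(4) (- (- 2))  =[neg_neg →]=  2    ⊢ cost 7, within 7

(2 * (- c))   [cost 7]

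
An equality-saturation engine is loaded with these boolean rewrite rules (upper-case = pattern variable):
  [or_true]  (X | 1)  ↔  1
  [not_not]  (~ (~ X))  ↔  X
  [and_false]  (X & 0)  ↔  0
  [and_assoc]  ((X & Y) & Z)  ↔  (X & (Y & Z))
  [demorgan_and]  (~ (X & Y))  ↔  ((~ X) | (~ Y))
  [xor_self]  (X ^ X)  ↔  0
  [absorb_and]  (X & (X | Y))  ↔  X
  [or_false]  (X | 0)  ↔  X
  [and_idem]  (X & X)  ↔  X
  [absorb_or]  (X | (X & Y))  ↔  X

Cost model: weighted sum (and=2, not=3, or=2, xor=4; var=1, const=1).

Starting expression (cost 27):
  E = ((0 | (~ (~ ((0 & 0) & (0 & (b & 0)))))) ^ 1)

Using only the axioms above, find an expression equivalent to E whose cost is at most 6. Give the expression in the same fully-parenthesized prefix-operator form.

step 1: not_not (→) rewrites (~ (~ ((0 & 0) & (0 & (b & 0))))) into ((0 & 0) & (0 & (b & 0))), now ((0 | ((0 & 0) & (0 & (b & 0)))) ^ 1)
step 2: and_false (→) rewrites (b & 0) into 0, now ((0 | ((0 & 0) & (0 & 0))) ^ 1)
step 3: and_idem (→) rewrites ((0 & 0) & (0 & 0)) into (0 & 0), now ((0 | (0 & 0)) ^ 1)
step 4: absorb_or (→) rewrites (0 | (0 & 0)) into 0, reaching cost 6 (bound 6)

(0 ^ 1)   [cost 6]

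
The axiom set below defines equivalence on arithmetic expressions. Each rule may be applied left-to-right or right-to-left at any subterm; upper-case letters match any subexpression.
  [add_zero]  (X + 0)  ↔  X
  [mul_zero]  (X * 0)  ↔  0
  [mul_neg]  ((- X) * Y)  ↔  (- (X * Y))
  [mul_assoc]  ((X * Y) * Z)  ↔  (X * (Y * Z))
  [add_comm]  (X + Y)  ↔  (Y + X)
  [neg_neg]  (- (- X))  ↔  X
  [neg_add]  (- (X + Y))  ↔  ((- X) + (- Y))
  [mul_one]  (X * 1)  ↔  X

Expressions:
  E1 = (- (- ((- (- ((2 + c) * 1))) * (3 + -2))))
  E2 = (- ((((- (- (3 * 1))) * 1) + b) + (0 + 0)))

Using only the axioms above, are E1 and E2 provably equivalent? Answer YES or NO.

The axioms are sound identities: if E1 ↔* E2 then E1 and E2 evaluate identically under any assignment.
Under b=0, c=0: E1 evaluates to 2, E2 to -3. Distinct ⇒ no rewrite sequence connects them.

NO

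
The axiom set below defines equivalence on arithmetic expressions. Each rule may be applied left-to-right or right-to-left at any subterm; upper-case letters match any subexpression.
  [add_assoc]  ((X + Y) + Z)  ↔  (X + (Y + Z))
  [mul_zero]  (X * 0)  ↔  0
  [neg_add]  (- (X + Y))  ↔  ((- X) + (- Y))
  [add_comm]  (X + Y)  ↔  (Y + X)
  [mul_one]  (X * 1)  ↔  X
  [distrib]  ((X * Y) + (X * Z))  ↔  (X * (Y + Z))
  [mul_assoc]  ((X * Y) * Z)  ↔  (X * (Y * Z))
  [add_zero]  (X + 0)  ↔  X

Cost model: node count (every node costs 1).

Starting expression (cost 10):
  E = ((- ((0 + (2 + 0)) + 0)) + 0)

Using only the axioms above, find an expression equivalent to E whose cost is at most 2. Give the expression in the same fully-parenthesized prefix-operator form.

(- 2)   [cost 2]

1. [add_zero →] ((- ((0 + (2 + 0)) + 0)) + 0)  →  (- ((0 + (2 + 0)) + 0))
2. [add_zero →] (2 + 0)  →  2;  E = (- ((0 + 2) + 0))
3. [add_comm →] (0 + 2)  →  (2 + 0);  E = (- ((2 + 0) + 0))
4. [add_zero →] (2 + 0)  →  2;  E = (- (2 + 0))
5. [add_zero →] (2 + 0)  →  2;  cost 2 ≤ 2, done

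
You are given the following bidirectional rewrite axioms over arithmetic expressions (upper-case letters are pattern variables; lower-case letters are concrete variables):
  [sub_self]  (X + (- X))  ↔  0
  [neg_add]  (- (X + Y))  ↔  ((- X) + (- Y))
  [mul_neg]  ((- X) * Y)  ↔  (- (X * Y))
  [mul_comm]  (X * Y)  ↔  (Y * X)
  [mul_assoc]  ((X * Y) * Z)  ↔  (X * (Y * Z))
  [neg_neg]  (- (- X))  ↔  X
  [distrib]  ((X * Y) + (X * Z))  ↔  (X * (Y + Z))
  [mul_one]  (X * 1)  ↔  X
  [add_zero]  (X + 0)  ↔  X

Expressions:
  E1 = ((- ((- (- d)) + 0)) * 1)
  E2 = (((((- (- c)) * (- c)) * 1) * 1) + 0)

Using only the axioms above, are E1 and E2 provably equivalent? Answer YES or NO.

The axioms are sound identities: if E1 ↔* E2 then E1 and E2 evaluate identically under any assignment.
Under c=0, d=1: E1 evaluates to -1, E2 to 0. Distinct ⇒ no rewrite sequence connects them.

NO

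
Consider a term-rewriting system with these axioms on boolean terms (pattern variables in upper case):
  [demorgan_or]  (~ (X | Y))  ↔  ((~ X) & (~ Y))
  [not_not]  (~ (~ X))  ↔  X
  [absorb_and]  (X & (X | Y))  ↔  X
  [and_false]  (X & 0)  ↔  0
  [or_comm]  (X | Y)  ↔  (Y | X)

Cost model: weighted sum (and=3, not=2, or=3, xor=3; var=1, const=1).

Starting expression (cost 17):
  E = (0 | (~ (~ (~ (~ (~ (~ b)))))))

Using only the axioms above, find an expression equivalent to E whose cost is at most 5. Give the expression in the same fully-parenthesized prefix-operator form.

(0 | b)   [cost 5]

(1) (~ (~ (~ b)))  =[not_not →]=  (~ b)    ⊢ (0 | (~ (~ (~ (~ b)))))
(2) (~ (~ (~ b)))  =[not_not →]=  (~ b)    ⊢ (0 | (~ (~ b)))
(3) (~ (~ b))  =[not_not →]=  b    ⊢ cost 5, within 5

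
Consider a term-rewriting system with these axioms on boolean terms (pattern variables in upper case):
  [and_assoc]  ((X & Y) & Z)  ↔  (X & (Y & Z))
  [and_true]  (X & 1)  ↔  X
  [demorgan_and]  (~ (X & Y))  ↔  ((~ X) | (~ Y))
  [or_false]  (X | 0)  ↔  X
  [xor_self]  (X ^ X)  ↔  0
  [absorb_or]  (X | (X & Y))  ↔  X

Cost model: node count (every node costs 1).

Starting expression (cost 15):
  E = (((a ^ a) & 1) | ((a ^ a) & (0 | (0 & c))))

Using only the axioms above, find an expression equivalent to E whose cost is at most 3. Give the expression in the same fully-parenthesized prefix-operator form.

(a ^ a)   [cost 3]

step 1: and_true (→) rewrites ((a ^ a) & 1) into (a ^ a), now ((a ^ a) | ((a ^ a) & (0 | (0 & c))))
step 2: absorb_or (→) rewrites (0 | (0 & c)) into 0, now ((a ^ a) | ((a ^ a) & 0))
step 3: absorb_or (→) rewrites ((a ^ a) | ((a ^ a) & 0)) into (a ^ a), reaching cost 3 (bound 3)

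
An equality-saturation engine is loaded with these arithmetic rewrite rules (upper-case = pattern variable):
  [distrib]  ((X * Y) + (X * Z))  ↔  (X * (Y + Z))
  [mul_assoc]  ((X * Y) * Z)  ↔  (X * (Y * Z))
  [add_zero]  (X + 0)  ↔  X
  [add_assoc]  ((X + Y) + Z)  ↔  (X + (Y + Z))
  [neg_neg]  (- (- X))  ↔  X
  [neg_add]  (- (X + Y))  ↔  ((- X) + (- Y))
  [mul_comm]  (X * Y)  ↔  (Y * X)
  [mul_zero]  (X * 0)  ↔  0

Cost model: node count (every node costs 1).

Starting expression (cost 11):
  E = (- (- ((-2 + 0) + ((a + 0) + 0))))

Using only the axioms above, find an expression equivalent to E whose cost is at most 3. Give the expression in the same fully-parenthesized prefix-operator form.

step 1: add_zero (→) rewrites (a + 0) into a, now (- (- ((-2 + 0) + (a + 0))))
step 2: neg_neg (→) rewrites (- (- ((-2 + 0) + (a + 0)))) into ((-2 + 0) + (a + 0))
step 3: add_zero (→) rewrites (a + 0) into a, now ((-2 + 0) + a)
step 4: add_zero (→) rewrites (-2 + 0) into -2, reaching cost 3 (bound 3)

(-2 + a)   [cost 3]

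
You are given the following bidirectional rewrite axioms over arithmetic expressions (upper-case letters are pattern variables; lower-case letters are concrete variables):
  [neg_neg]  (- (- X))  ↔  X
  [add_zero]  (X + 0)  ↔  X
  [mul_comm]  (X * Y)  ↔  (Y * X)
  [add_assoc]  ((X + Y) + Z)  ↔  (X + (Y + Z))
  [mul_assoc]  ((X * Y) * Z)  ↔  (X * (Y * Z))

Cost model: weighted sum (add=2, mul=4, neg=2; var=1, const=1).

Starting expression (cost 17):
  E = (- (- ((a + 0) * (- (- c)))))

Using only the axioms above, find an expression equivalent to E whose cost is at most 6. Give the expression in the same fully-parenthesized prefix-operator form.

step 1: add_zero (→) rewrites (a + 0) into a, now (- (- (a * (- (- c)))))
step 2: neg_neg (→) rewrites (- (- c)) into c, now (- (- (a * c)))
step 3: neg_neg (→) rewrites (- (- (a * c))) into (a * c), reaching cost 6 (bound 6)

(a * c)   [cost 6]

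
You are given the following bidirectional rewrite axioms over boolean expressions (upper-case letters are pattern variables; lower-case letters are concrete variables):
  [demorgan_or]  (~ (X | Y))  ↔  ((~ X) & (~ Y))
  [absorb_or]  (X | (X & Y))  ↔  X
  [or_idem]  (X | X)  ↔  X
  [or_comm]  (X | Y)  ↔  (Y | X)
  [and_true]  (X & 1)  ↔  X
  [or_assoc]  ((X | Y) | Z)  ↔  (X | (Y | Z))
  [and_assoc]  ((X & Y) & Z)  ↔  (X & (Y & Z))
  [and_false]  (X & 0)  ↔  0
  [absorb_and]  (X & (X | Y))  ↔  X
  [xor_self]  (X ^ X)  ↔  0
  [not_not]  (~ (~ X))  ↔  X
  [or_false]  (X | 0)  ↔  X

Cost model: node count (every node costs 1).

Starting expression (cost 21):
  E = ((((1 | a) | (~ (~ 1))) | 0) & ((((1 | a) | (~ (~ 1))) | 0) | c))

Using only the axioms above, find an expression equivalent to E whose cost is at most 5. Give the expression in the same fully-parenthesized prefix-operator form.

(1) ((((1 | a) | (~ (~ 1))) | 0) & ((((1 | a) | (~ (~ 1))) | 0) | c))  =[absorb_and →]=  (((1 | a) | (~ (~ 1))) | 0)
(2) (~ (~ 1))  =[not_not →]=  1    ⊢ (((1 | a) | 1) | 0)
(3) (((1 | a) | 1) | 0)  =[or_false →]=  ((1 | a) | 1)    ⊢ cost 5, within 5

((1 | a) | 1)   [cost 5]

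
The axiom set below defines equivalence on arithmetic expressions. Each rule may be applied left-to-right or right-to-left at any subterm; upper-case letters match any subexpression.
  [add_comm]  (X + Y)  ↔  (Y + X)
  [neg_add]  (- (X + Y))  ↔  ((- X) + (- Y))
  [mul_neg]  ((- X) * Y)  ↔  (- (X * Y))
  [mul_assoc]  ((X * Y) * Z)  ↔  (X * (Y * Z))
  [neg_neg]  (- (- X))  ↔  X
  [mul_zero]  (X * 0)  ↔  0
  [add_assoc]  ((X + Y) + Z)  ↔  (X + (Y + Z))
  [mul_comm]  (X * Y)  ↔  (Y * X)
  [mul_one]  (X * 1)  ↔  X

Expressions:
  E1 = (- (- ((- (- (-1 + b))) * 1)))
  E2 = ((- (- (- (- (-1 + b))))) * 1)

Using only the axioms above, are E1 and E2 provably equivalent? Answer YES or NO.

YES

1. [neg_neg →] (- (- (-1 + b)))  →  (-1 + b);  E1 = (- (- ((-1 + b) * 1)))
2. [mul_one →] ((-1 + b) * 1)  →  (-1 + b);  E1 = (- (- (-1 + b)))
3. [neg_neg →] (- (- (-1 + b)))  →  (-1 + b)
4. [mul_one ←] (-1 + b)  →  ((-1 + b) * 1)
5. [neg_neg ←] (-1 + b)  →  (- (- (-1 + b)));  E1 = ((- (- (-1 + b))) * 1)
6. [neg_neg ←] (-1 + b)  →  (- (- (-1 + b)));  this is E2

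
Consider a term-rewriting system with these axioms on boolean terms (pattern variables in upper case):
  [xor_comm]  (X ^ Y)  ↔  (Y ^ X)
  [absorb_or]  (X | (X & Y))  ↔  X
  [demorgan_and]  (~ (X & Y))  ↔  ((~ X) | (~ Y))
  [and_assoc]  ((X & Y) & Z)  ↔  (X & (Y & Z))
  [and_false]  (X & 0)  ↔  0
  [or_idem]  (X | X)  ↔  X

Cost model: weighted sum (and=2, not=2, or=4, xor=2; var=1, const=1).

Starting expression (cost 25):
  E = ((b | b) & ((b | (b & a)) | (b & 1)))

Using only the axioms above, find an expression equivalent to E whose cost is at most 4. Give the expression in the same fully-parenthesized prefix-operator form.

(b & b)   [cost 4]

step 1: or_idem (→) rewrites (b | b) into b, now (b & ((b | (b & a)) | (b & 1)))
step 2: absorb_or (→) rewrites (b | (b & a)) into b, now (b & (b | (b & 1)))
step 3: absorb_or (→) rewrites (b | (b & 1)) into b, reaching cost 4 (bound 4)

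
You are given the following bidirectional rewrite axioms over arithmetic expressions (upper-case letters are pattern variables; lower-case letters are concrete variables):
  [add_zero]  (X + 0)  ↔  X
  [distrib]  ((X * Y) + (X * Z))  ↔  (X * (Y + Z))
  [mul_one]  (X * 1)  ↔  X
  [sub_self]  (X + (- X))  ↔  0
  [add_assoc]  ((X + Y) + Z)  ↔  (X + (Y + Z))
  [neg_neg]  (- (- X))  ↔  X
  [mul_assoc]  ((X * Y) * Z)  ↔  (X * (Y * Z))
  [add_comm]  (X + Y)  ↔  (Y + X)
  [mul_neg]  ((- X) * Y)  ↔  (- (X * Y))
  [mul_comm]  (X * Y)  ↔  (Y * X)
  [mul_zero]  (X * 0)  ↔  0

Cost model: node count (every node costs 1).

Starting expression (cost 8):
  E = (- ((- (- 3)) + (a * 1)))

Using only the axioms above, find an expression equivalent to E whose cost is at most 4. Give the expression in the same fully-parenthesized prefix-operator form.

step 1: neg_neg (→) rewrites (- (- 3)) into 3, now (- (3 + (a * 1)))
step 2: add_comm (→) rewrites (3 + (a * 1)) into ((a * 1) + 3), now (- ((a * 1) + 3))
step 3: mul_one (→) rewrites (a * 1) into a, reaching cost 4 (bound 4)

(- (a + 3))   [cost 4]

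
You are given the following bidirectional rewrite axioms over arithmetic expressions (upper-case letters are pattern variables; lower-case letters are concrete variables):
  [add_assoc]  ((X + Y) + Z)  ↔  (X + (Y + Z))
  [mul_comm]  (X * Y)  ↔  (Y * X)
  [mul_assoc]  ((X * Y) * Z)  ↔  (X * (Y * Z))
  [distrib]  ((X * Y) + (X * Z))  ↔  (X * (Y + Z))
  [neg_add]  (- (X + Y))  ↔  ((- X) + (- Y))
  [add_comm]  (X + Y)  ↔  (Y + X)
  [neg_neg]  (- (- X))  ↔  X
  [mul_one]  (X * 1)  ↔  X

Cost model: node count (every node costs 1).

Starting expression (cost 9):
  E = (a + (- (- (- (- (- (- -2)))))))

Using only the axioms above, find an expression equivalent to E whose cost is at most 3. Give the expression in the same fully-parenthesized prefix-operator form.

step 1: neg_neg (→) rewrites (- (- -2)) into -2, now (a + (- (- (- (- -2)))))
step 2: neg_neg (→) rewrites (- (- (- -2))) into (- -2), now (a + (- (- -2)))
step 3: neg_neg (→) rewrites (- (- -2)) into -2, reaching cost 3 (bound 3)

(a + -2)   [cost 3]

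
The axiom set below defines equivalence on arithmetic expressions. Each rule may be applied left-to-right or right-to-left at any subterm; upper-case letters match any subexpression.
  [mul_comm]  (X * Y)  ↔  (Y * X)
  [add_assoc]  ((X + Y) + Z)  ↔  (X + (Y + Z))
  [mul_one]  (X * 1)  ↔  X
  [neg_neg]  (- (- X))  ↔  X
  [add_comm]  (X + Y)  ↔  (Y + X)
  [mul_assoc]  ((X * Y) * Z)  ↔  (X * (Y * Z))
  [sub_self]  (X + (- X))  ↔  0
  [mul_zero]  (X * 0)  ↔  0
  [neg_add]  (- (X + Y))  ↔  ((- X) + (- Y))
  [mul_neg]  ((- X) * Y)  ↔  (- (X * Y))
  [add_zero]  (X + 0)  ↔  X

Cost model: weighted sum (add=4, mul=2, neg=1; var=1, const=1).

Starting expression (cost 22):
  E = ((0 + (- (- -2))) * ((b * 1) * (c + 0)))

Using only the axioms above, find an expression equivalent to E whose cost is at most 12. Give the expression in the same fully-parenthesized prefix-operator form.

1. [mul_one →] (b * 1)  →  b;  E = ((0 + (- (- -2))) * (b * (c + 0)))
2. [neg_neg →] (- (- -2))  →  -2;  E = ((0 + -2) * (b * (c + 0)))
3. [add_zero →] (c + 0)  →  c;  cost 12 ≤ 12, done

((0 + -2) * (b * c))   [cost 12]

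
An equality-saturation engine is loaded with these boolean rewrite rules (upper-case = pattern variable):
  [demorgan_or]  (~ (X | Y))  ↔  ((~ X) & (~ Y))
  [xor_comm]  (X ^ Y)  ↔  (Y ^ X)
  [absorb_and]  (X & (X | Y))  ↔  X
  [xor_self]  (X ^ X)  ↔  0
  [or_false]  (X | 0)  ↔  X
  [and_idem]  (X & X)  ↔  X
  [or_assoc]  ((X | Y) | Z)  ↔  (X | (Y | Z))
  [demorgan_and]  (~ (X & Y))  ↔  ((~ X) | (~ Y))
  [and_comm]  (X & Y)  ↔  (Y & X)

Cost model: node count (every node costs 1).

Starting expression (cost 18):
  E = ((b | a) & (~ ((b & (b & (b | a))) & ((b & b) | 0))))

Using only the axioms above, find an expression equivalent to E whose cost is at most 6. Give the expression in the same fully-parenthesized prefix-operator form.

1. [absorb_and →] (b & (b | a))  →  b;  E = ((b | a) & (~ ((b & b) & ((b & b) | 0))))
2. [absorb_and →] ((b & b) & ((b & b) | 0))  →  (b & b);  E = ((b | a) & (~ (b & b)))
3. [and_idem →] (b & b)  →  b;  cost 6 ≤ 6, done

((b | a) & (~ b))   [cost 6]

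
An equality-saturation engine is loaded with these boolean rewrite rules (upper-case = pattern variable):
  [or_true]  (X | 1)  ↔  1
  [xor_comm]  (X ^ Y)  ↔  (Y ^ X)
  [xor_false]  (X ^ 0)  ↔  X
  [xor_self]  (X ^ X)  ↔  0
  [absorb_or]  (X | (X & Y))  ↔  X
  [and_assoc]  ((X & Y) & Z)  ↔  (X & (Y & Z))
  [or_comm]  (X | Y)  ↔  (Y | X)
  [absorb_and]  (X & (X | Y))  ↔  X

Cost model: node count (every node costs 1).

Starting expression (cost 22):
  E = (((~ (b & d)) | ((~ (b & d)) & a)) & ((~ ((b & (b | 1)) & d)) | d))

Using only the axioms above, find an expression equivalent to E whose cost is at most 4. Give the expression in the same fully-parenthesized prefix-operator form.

(~ (b & d))   [cost 4]

(1) (b & (b | 1))  =[absorb_and →]=  b    ⊢ (((~ (b & d)) | ((~ (b & d)) & a)) & ((~ (b & d)) | d))
(2) ((~ (b & d)) | ((~ (b & d)) & a))  =[absorb_or →]=  (~ (b & d))    ⊢ ((~ (b & d)) & ((~ (b & d)) | d))
(3) ((~ (b & d)) & ((~ (b & d)) | d))  =[absorb_and →]=  (~ (b & d))    ⊢ cost 4, within 4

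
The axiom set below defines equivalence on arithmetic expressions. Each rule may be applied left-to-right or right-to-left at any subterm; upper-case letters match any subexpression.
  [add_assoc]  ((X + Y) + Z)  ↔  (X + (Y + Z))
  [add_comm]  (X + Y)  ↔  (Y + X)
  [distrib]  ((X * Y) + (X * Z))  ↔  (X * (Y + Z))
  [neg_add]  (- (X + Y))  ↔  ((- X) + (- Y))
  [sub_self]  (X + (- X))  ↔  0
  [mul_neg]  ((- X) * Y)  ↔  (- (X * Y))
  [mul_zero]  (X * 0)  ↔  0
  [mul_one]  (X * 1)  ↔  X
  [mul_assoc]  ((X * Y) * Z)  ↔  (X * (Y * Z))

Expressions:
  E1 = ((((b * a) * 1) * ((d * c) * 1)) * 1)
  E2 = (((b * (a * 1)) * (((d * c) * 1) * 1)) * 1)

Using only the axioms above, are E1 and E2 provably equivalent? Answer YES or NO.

(1) ((b * a) * 1)  =[mul_one →]=  (b * a)    ⊢ (((b * a) * ((d * c) * 1)) * 1)
(2) a  =[mul_one ←]=  (a * 1)    ⊢ (((b * (a * 1)) * ((d * c) * 1)) * 1)
(3) ((d * c) * 1)  =[mul_one ←]=  (((d * c) * 1) * 1)    ⊢ E2

YES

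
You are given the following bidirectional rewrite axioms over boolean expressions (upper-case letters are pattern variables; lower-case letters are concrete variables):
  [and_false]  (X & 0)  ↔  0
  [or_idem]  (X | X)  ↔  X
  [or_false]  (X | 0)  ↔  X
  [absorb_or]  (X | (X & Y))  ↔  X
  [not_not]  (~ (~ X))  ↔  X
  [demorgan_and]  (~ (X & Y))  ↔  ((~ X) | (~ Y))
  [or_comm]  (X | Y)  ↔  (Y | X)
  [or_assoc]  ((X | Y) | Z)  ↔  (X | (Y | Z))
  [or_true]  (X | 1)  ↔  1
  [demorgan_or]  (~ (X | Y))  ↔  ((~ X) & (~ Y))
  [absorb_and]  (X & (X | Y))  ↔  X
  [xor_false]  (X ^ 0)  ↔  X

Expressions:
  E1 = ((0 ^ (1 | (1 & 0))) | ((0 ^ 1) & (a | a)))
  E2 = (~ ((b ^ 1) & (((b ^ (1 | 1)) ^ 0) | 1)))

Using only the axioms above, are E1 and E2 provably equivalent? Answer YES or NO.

NO

Every axiom is a valid identity, so a rewrite proof would force E1 and E2 to agree under every assignment.
At a=0, b=0: E1 = 1 but E2 = 0; they differ, so no derivation exists.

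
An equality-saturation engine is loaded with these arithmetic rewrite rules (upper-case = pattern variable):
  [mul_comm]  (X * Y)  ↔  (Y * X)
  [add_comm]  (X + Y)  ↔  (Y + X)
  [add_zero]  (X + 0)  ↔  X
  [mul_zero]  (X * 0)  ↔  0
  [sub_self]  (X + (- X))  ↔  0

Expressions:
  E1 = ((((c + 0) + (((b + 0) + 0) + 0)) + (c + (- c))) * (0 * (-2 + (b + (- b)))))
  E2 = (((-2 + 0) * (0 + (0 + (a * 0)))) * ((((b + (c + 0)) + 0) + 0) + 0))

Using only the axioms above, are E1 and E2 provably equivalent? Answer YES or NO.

step 1: add_zero (→) rewrites (b + 0) into b, now ((((c + 0) + ((b + 0) + 0)) + (c + (- c))) * (0 * (-2 + (b + (- b)))))
step 2: add_comm (→) rewrites (b + 0) into (0 + b), now ((((c + 0) + ((0 + b) + 0)) + (c + (- c))) * (0 * (-2 + (b + (- b)))))
step 3: sub_self (→) rewrites (b + (- b)) into 0, now ((((c + 0) + ((0 + b) + 0)) + (c + (- c))) * (0 * (-2 + 0)))
step 4: add_zero (→) rewrites (c + 0) into c, now (((c + ((0 + b) + 0)) + (c + (- c))) * (0 * (-2 + 0)))
step 5: add_zero (→) rewrites ((0 + b) + 0) into (0 + b), now (((c + (0 + b)) + (c + (- c))) * (0 * (-2 + 0)))
step 6: sub_self (→) rewrites (c + (- c)) into 0, now (((c + (0 + b)) + 0) * (0 * (-2 + 0)))
step 7: add_comm (→) rewrites (0 + b) into (b + 0), now (((c + (b + 0)) + 0) * (0 * (-2 + 0)))
step 8: add_zero (→) rewrites ((c + (b + 0)) + 0) into (c + (b + 0)), now ((c + (b + 0)) * (0 * (-2 + 0)))
step 9: add_zero (→) rewrites (-2 + 0) into -2, now ((c + (b + 0)) * (0 * -2))
step 10: add_zero (→) rewrites (b + 0) into b, now ((c + b) * (0 * -2))
step 11: add_comm (→) rewrites (c + b) into (b + c), now ((b + c) * (0 * -2))
step 12: add_zero (←) rewrites -2 into (-2 + 0), now ((b + c) * (0 * (-2 + 0)))
step 13: add_zero (←) rewrites (b + c) into ((b + c) + 0), now (((b + c) + 0) * (0 * (-2 + 0)))
step 14: add_zero (←) rewrites 0 into (0 + 0), now (((b + c) + 0) * ((0 + 0) * (-2 + 0)))
step 15: add_zero (←) rewrites ((b + c) + 0) into (((b + c) + 0) + 0), now ((((b + c) + 0) + 0) * ((0 + 0) * (-2 + 0)))
step 16: add_zero (←) rewrites 0 into (0 + 0), now ((((b + c) + 0) + 0) * ((0 + (0 + 0)) * (-2 + 0)))
step 17: add_zero (←) rewrites (b + c) into ((b + c) + 0), now (((((b + c) + 0) + 0) + 0) * ((0 + (0 + 0)) * (-2 + 0)))
step 18: mul_comm (→) rewrites ((0 + (0 + 0)) * (-2 + 0)) into ((-2 + 0) * (0 + (0 + 0))), now (((((b + c) + 0) + 0) + 0) * ((-2 + 0) * (0 + (0 + 0))))
step 19: mul_comm (→) rewrites (((((b + c) + 0) + 0) + 0) * ((-2 + 0) * (0 + (0 + 0)))) into (((-2 + 0) * (0 + (0 + 0))) * ((((b + c) + 0) + 0) + 0))
step 20: mul_zero (←) rewrites 0 into (a * 0), now (((-2 + 0) * (0 + (0 + (a * 0)))) * ((((b + c) + 0) + 0) + 0))
step 21: add_zero (←) rewrites c into (c + 0), which is E2

YES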